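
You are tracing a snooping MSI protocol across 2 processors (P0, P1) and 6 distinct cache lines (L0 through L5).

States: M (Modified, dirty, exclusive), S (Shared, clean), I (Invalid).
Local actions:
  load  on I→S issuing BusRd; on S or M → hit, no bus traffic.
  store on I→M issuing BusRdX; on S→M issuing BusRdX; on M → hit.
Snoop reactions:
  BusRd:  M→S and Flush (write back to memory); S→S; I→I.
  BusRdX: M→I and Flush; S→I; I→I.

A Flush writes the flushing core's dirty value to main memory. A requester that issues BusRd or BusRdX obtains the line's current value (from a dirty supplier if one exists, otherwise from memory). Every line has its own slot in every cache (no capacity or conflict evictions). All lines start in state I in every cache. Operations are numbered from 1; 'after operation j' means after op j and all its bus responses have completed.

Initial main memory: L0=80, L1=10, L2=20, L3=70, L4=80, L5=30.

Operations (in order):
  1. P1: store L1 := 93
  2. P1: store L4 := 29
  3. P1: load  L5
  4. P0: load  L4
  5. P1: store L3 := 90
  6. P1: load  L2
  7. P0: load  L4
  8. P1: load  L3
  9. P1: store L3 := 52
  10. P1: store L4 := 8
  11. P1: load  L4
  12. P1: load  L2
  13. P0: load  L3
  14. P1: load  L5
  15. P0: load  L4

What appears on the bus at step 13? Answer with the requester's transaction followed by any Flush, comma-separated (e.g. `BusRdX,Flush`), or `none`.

step 1: P1: store L1 := 93  ⟶  IM  (L1)  txn=BusRdX  M[L1]=10
step 2: P1: store L4 := 29  ⟶  IM  (L4)  txn=BusRdX  M[L4]=80
step 3: P1: load  L5  ⟶  IS  (L5)  txn=BusRd  M[L5]=30
step 4: P0: load  L4  ⟶  SS  (L4)  txn=BusRd+Flush  M[L4]=29
step 5: P1: store L3 := 90  ⟶  IM  (L3)  txn=BusRdX  M[L3]=70
step 6: P1: load  L2  ⟶  IS  (L2)  txn=BusRd  M[L2]=20
step 7: P0: load  L4  ⟶  SS  (L4)  txn=∅  M[L4]=29
step 8: P1: load  L3  ⟶  IM  (L3)  txn=∅  M[L3]=70
step 9: P1: store L3 := 52  ⟶  IM  (L3)  txn=∅  M[L3]=70
step 10: P1: store L4 := 8  ⟶  IM  (L4)  txn=BusRdX  M[L4]=29
step 11: P1: load  L4  ⟶  IM  (L4)  txn=∅  M[L4]=29
step 12: P1: load  L2  ⟶  IS  (L2)  txn=∅  M[L2]=20
step 13: P0: load  L3  ⟶  SS  (L3)  txn=BusRd+Flush  M[L3]=52
step 14: P1: load  L5  ⟶  IS  (L5)  txn=∅  M[L5]=30
step 15: P0: load  L4  ⟶  SS  (L4)  txn=BusRd+Flush  M[L4]=8

bus = BusRd,Flush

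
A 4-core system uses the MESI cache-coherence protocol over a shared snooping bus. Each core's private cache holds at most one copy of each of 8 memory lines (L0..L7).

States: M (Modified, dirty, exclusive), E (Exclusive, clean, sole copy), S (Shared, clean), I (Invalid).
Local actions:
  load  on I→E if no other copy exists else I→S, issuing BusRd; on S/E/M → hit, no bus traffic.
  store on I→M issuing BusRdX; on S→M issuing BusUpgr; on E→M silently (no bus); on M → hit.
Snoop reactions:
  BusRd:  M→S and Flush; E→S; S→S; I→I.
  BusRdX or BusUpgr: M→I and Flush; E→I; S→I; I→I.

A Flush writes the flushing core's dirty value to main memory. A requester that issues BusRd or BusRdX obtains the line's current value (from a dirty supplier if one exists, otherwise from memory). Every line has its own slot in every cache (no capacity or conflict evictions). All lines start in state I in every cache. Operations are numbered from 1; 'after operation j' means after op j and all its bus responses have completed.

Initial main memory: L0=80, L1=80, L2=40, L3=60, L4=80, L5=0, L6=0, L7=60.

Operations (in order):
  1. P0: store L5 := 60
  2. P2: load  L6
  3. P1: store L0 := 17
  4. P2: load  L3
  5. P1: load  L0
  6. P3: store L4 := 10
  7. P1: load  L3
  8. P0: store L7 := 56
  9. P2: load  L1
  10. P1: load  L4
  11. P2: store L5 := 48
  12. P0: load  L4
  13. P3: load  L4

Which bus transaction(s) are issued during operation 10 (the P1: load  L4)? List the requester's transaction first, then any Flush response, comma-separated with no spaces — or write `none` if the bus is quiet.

bus = BusRd,Flush

[1] P0: store L5 := 60 | P0:M(60), P1:I, P2:I, P3:I | bus: BusRdX
[2] P2: load  L6 | P0:I, P1:I, P2:E(0), P3:I | bus: BusRd
[3] P1: store L0 := 17 | P0:I, P1:M(17), P2:I, P3:I | bus: BusRdX
[4] P2: load  L3 | P0:I, P1:I, P2:E(60), P3:I | bus: BusRd
[5] P1: load  L0 | P0:I, P1:M(17), P2:I, P3:I | bus: none
[6] P3: store L4 := 10 | P0:I, P1:I, P2:I, P3:M(10) | bus: BusRdX
[7] P1: load  L3 | P0:I, P1:S(60), P2:S(60), P3:I | bus: BusRd
[8] P0: store L7 := 56 | P0:M(56), P1:I, P2:I, P3:I | bus: BusRdX
[9] P2: load  L1 | P0:I, P1:I, P2:E(80), P3:I | bus: BusRd
[10] P1: load  L4 | P0:I, P1:S(10), P2:I, P3:S(10) | bus: BusRd,Flush
[11] P2: store L5 := 48 | P0:I, P1:I, P2:M(48), P3:I | bus: BusRdX,Flush
[12] P0: load  L4 | P0:S(10), P1:S(10), P2:I, P3:S(10) | bus: BusRd
[13] P3: load  L4 | P0:S(10), P1:S(10), P2:I, P3:S(10) | bus: none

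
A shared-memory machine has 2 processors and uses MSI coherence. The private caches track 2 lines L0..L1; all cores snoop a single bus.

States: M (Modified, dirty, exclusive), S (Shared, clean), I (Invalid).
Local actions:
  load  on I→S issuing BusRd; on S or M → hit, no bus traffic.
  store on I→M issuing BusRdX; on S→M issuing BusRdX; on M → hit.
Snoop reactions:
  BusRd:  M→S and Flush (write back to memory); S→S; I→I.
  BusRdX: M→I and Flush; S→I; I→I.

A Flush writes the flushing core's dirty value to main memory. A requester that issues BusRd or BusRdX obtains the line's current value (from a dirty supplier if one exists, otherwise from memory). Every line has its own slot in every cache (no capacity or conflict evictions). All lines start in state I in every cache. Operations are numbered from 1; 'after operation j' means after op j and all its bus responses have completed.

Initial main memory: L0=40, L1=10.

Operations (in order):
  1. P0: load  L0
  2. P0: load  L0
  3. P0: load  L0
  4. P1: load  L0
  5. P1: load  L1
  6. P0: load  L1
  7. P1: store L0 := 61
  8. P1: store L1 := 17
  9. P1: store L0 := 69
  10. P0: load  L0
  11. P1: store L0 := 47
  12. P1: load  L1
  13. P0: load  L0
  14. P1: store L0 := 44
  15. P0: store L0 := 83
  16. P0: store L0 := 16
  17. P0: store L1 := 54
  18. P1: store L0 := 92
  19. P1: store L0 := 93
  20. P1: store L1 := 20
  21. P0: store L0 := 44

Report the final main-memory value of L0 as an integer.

memory[L0] = 93

1. P0: load  L0  bus=[BusRd]  L0: P0=S P1=I  mem[L0]=40
2. P0: load  L0  bus=[-]  L0: P0=S P1=I  mem[L0]=40
3. P0: load  L0  bus=[-]  L0: P0=S P1=I  mem[L0]=40
4. P1: load  L0  bus=[BusRd]  L0: P0=S P1=S  mem[L0]=40
5. P1: load  L1  bus=[BusRd]  L1: P0=I P1=S  mem[L1]=10
6. P0: load  L1  bus=[BusRd]  L1: P0=S P1=S  mem[L1]=10
7. P1: store L0 := 61  bus=[BusRdX]  L0: P0=I P1=M  mem[L0]=40
8. P1: store L1 := 17  bus=[BusRdX]  L1: P0=I P1=M  mem[L1]=10
9. P1: store L0 := 69  bus=[-]  L0: P0=I P1=M  mem[L0]=40
10. P0: load  L0  bus=[BusRd,Flush]  L0: P0=S P1=S  mem[L0]=69
11. P1: store L0 := 47  bus=[BusRdX]  L0: P0=I P1=M  mem[L0]=69
12. P1: load  L1  bus=[-]  L1: P0=I P1=M  mem[L1]=10
13. P0: load  L0  bus=[BusRd,Flush]  L0: P0=S P1=S  mem[L0]=47
14. P1: store L0 := 44  bus=[BusRdX]  L0: P0=I P1=M  mem[L0]=47
15. P0: store L0 := 83  bus=[BusRdX,Flush]  L0: P0=M P1=I  mem[L0]=44
16. P0: store L0 := 16  bus=[-]  L0: P0=M P1=I  mem[L0]=44
17. P0: store L1 := 54  bus=[BusRdX,Flush]  L1: P0=M P1=I  mem[L1]=17
18. P1: store L0 := 92  bus=[BusRdX,Flush]  L0: P0=I P1=M  mem[L0]=16
19. P1: store L0 := 93  bus=[-]  L0: P0=I P1=M  mem[L0]=16
20. P1: store L1 := 20  bus=[BusRdX,Flush]  L1: P0=I P1=M  mem[L1]=54
21. P0: store L0 := 44  bus=[BusRdX,Flush]  L0: P0=M P1=I  mem[L0]=93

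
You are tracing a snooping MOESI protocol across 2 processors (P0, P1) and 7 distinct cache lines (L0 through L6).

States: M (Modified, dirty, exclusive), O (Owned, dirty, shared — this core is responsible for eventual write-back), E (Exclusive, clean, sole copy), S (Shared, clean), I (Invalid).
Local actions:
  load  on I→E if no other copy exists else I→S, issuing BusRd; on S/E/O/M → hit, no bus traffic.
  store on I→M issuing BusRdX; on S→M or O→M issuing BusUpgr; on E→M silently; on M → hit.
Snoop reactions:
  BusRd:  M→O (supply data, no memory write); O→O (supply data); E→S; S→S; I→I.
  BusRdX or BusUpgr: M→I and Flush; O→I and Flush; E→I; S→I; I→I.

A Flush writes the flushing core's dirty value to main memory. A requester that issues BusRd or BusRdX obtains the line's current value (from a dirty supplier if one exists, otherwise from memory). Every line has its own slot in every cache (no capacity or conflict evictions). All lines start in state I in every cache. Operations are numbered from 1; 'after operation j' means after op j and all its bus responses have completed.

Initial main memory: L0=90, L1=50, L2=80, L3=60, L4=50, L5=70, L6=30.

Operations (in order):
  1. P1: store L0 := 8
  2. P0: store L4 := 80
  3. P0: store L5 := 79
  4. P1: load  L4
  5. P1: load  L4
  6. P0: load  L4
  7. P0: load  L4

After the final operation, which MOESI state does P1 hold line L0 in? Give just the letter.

state = M

1. P1: store L0 := 8  bus=[BusRdX]  L0: P0=I P1=M  mem[L0]=90
2. P0: store L4 := 80  bus=[BusRdX]  L4: P0=M P1=I  mem[L4]=50
3. P0: store L5 := 79  bus=[BusRdX]  L5: P0=M P1=I  mem[L5]=70
4. P1: load  L4  bus=[BusRd]  L4: P0=O P1=S  mem[L4]=50
5. P1: load  L4  bus=[-]  L4: P0=O P1=S  mem[L4]=50
6. P0: load  L4  bus=[-]  L4: P0=O P1=S  mem[L4]=50
7. P0: load  L4  bus=[-]  L4: P0=O P1=S  mem[L4]=50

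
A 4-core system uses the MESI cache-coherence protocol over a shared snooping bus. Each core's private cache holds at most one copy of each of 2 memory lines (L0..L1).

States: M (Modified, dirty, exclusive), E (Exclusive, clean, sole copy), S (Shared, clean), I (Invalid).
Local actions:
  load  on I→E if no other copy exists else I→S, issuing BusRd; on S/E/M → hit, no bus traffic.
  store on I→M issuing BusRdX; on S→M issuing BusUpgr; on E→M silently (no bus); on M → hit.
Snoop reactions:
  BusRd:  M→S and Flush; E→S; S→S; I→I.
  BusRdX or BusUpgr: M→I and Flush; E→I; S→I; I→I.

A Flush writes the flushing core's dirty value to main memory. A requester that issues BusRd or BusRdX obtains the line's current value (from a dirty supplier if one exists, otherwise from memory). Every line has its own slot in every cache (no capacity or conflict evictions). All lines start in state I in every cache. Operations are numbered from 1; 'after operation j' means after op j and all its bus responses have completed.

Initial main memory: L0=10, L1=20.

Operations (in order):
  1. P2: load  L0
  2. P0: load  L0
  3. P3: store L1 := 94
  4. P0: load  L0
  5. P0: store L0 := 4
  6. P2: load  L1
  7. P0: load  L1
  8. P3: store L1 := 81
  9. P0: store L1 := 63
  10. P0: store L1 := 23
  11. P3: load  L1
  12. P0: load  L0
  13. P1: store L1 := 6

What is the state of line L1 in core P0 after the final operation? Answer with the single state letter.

1. P2: load  L0  bus=[BusRd]  L0: P0=I P1=I P2=E P3=I  mem[L0]=10
2. P0: load  L0  bus=[BusRd]  L0: P0=S P1=I P2=S P3=I  mem[L0]=10
3. P3: store L1 := 94  bus=[BusRdX]  L1: P0=I P1=I P2=I P3=M  mem[L1]=20
4. P0: load  L0  bus=[-]  L0: P0=S P1=I P2=S P3=I  mem[L0]=10
5. P0: store L0 := 4  bus=[BusUpgr]  L0: P0=M P1=I P2=I P3=I  mem[L0]=10
6. P2: load  L1  bus=[BusRd,Flush]  L1: P0=I P1=I P2=S P3=S  mem[L1]=94
7. P0: load  L1  bus=[BusRd]  L1: P0=S P1=I P2=S P3=S  mem[L1]=94
8. P3: store L1 := 81  bus=[BusUpgr]  L1: P0=I P1=I P2=I P3=M  mem[L1]=94
9. P0: store L1 := 63  bus=[BusRdX,Flush]  L1: P0=M P1=I P2=I P3=I  mem[L1]=81
10. P0: store L1 := 23  bus=[-]  L1: P0=M P1=I P2=I P3=I  mem[L1]=81
11. P3: load  L1  bus=[BusRd,Flush]  L1: P0=S P1=I P2=I P3=S  mem[L1]=23
12. P0: load  L0  bus=[-]  L0: P0=M P1=I P2=I P3=I  mem[L0]=10
13. P1: store L1 := 6  bus=[BusRdX]  L1: P0=I P1=M P2=I P3=I  mem[L1]=23

state = I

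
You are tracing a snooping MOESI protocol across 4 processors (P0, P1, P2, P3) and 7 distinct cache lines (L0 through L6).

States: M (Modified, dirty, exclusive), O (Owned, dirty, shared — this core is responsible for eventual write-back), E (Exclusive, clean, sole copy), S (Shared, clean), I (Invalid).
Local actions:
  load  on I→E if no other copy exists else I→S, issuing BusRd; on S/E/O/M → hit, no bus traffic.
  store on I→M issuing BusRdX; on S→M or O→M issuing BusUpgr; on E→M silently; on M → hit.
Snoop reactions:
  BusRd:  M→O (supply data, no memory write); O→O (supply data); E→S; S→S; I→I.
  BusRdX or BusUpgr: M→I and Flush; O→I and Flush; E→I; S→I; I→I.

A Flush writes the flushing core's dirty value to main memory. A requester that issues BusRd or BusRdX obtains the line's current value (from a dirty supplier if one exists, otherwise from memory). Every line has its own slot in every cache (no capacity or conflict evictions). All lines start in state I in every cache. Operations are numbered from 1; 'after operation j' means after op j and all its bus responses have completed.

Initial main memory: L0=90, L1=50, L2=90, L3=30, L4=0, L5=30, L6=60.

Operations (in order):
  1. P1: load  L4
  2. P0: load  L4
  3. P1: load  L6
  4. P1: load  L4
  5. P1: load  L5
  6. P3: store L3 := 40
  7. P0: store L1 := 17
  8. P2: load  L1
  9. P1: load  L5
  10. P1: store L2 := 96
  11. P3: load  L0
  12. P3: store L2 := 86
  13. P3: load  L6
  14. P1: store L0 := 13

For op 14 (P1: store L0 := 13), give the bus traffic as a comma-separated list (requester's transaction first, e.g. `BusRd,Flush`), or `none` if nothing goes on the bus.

1. P1: load  L4  bus=[BusRd]  L4: P0=I P1=E P2=I P3=I  mem[L4]=0
2. P0: load  L4  bus=[BusRd]  L4: P0=S P1=S P2=I P3=I  mem[L4]=0
3. P1: load  L6  bus=[BusRd]  L6: P0=I P1=E P2=I P3=I  mem[L6]=60
4. P1: load  L4  bus=[-]  L4: P0=S P1=S P2=I P3=I  mem[L4]=0
5. P1: load  L5  bus=[BusRd]  L5: P0=I P1=E P2=I P3=I  mem[L5]=30
6. P3: store L3 := 40  bus=[BusRdX]  L3: P0=I P1=I P2=I P3=M  mem[L3]=30
7. P0: store L1 := 17  bus=[BusRdX]  L1: P0=M P1=I P2=I P3=I  mem[L1]=50
8. P2: load  L1  bus=[BusRd]  L1: P0=O P1=I P2=S P3=I  mem[L1]=50
9. P1: load  L5  bus=[-]  L5: P0=I P1=E P2=I P3=I  mem[L5]=30
10. P1: store L2 := 96  bus=[BusRdX]  L2: P0=I P1=M P2=I P3=I  mem[L2]=90
11. P3: load  L0  bus=[BusRd]  L0: P0=I P1=I P2=I P3=E  mem[L0]=90
12. P3: store L2 := 86  bus=[BusRdX,Flush]  L2: P0=I P1=I P2=I P3=M  mem[L2]=96
13. P3: load  L6  bus=[BusRd]  L6: P0=I P1=S P2=I P3=S  mem[L6]=60
14. P1: store L0 := 13  bus=[BusRdX]  L0: P0=I P1=M P2=I P3=I  mem[L0]=90

bus = BusRdX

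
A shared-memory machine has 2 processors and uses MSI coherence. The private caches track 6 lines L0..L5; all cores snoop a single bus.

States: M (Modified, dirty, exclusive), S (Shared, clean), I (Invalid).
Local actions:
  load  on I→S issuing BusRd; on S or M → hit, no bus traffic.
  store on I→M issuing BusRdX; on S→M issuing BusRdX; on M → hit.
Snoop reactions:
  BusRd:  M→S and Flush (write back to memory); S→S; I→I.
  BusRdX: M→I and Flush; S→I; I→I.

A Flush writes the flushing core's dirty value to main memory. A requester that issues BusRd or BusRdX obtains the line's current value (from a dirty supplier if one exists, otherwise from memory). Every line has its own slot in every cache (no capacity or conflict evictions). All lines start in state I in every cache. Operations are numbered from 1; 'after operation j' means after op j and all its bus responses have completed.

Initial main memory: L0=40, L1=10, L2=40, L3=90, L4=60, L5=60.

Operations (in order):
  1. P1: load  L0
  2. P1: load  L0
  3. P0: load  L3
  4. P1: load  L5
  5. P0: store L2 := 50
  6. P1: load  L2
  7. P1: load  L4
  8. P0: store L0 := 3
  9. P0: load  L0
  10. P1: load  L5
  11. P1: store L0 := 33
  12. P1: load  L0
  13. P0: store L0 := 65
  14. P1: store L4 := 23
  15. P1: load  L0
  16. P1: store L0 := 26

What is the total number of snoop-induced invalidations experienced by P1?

  op1 P1: load  L0 → I/S on L0; bus BusRd; mem=40
  op2 P1: load  L0 → I/S on L0; bus (none); mem=40
  op3 P0: load  L3 → S/I on L3; bus BusRd; mem=90
  op4 P1: load  L5 → I/S on L5; bus BusRd; mem=60
  op5 P0: store L2 := 50 → M/I on L2; bus BusRdX; mem=40
  op6 P1: load  L2 → S/S on L2; bus BusRd Flush; mem=50
  op7 P1: load  L4 → I/S on L4; bus BusRd; mem=60
  op8 P0: store L0 := 3 → M/I on L0; bus BusRdX; mem=40
  op9 P0: load  L0 → M/I on L0; bus (none); mem=40
  op10 P1: load  L5 → I/S on L5; bus (none); mem=60
  op11 P1: store L0 := 33 → I/M on L0; bus BusRdX Flush; mem=3
  op12 P1: load  L0 → I/M on L0; bus (none); mem=3
  op13 P0: store L0 := 65 → M/I on L0; bus BusRdX Flush; mem=33
  op14 P1: store L4 := 23 → I/M on L4; bus BusRdX; mem=60
  op15 P1: load  L0 → S/S on L0; bus BusRd Flush; mem=65
  op16 P1: store L0 := 26 → I/M on L0; bus BusRdX; mem=65

invalidations = 2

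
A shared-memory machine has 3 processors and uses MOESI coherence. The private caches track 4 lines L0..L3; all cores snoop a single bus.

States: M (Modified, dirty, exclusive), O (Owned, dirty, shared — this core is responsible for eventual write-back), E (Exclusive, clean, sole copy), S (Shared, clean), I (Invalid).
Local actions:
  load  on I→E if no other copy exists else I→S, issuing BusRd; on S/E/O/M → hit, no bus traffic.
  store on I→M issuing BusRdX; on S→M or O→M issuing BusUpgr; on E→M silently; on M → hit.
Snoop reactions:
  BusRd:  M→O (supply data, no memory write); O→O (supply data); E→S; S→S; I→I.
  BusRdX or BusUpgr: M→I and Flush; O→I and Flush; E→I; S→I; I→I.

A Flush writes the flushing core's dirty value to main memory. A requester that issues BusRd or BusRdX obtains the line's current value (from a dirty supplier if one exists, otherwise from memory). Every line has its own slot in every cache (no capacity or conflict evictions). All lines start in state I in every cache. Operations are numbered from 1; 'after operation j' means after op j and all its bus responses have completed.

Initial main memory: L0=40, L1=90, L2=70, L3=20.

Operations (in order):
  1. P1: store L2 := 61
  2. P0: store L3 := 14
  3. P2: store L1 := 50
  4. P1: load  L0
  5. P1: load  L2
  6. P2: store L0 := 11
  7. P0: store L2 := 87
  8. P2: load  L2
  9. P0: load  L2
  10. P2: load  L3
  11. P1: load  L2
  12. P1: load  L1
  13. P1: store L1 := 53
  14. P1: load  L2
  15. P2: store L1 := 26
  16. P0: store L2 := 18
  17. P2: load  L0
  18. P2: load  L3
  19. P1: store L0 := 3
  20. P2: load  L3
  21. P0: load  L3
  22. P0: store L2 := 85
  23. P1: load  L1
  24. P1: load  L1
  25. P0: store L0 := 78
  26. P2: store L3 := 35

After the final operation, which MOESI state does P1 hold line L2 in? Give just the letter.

step 1: P1: store L2 := 61  ⟶  IMI  (L2)  txn=BusRdX  M[L2]=70
step 2: P0: store L3 := 14  ⟶  MII  (L3)  txn=BusRdX  M[L3]=20
step 3: P2: store L1 := 50  ⟶  IIM  (L1)  txn=BusRdX  M[L1]=90
step 4: P1: load  L0  ⟶  IEI  (L0)  txn=BusRd  M[L0]=40
step 5: P1: load  L2  ⟶  IMI  (L2)  txn=∅  M[L2]=70
step 6: P2: store L0 := 11  ⟶  IIM  (L0)  txn=BusRdX  M[L0]=40
step 7: P0: store L2 := 87  ⟶  MII  (L2)  txn=BusRdX+Flush  M[L2]=61
step 8: P2: load  L2  ⟶  OIS  (L2)  txn=BusRd  M[L2]=61
step 9: P0: load  L2  ⟶  OIS  (L2)  txn=∅  M[L2]=61
step 10: P2: load  L3  ⟶  OIS  (L3)  txn=BusRd  M[L3]=20
step 11: P1: load  L2  ⟶  OSS  (L2)  txn=BusRd  M[L2]=61
step 12: P1: load  L1  ⟶  ISO  (L1)  txn=BusRd  M[L1]=90
step 13: P1: store L1 := 53  ⟶  IMI  (L1)  txn=BusUpgr+Flush  M[L1]=50
step 14: P1: load  L2  ⟶  OSS  (L2)  txn=∅  M[L2]=61
step 15: P2: store L1 := 26  ⟶  IIM  (L1)  txn=BusRdX+Flush  M[L1]=53
step 16: P0: store L2 := 18  ⟶  MII  (L2)  txn=BusUpgr  M[L2]=61
step 17: P2: load  L0  ⟶  IIM  (L0)  txn=∅  M[L0]=40
step 18: P2: load  L3  ⟶  OIS  (L3)  txn=∅  M[L3]=20
step 19: P1: store L0 := 3  ⟶  IMI  (L0)  txn=BusRdX+Flush  M[L0]=11
step 20: P2: load  L3  ⟶  OIS  (L3)  txn=∅  M[L3]=20
step 21: P0: load  L3  ⟶  OIS  (L3)  txn=∅  M[L3]=20
step 22: P0: store L2 := 85  ⟶  MII  (L2)  txn=∅  M[L2]=61
step 23: P1: load  L1  ⟶  ISO  (L1)  txn=BusRd  M[L1]=53
step 24: P1: load  L1  ⟶  ISO  (L1)  txn=∅  M[L1]=53
step 25: P0: store L0 := 78  ⟶  MII  (L0)  txn=BusRdX+Flush  M[L0]=3
step 26: P2: store L3 := 35  ⟶  IIM  (L3)  txn=BusUpgr+Flush  M[L3]=14

state = I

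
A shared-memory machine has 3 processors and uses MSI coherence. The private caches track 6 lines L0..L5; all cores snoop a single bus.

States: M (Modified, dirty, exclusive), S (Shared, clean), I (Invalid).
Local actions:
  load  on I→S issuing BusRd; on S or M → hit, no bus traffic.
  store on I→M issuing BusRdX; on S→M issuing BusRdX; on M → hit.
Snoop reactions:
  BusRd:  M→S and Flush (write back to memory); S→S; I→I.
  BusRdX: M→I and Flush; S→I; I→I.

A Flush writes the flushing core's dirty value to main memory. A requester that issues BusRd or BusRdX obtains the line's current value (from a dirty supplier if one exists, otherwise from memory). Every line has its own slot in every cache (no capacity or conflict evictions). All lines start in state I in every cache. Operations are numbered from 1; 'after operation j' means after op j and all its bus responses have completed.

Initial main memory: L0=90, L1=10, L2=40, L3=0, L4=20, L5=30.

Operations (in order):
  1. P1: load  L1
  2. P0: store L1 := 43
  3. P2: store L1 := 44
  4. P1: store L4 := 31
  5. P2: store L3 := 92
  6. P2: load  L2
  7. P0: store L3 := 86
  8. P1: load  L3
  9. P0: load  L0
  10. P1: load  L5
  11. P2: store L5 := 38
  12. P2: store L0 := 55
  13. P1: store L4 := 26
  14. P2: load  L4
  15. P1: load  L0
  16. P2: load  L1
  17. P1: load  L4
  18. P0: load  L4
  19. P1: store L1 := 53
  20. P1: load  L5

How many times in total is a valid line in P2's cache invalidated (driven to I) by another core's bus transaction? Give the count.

[1] P1: load  L1 | P0:I, P1:S(10), P2:I | bus: BusRd
[2] P0: store L1 := 43 | P0:M(43), P1:I, P2:I | bus: BusRdX
[3] P2: store L1 := 44 | P0:I, P1:I, P2:M(44) | bus: BusRdX,Flush
[4] P1: store L4 := 31 | P0:I, P1:M(31), P2:I | bus: BusRdX
[5] P2: store L3 := 92 | P0:I, P1:I, P2:M(92) | bus: BusRdX
[6] P2: load  L2 | P0:I, P1:I, P2:S(40) | bus: BusRd
[7] P0: store L3 := 86 | P0:M(86), P1:I, P2:I | bus: BusRdX,Flush
[8] P1: load  L3 | P0:S(86), P1:S(86), P2:I | bus: BusRd,Flush
[9] P0: load  L0 | P0:S(90), P1:I, P2:I | bus: BusRd
[10] P1: load  L5 | P0:I, P1:S(30), P2:I | bus: BusRd
[11] P2: store L5 := 38 | P0:I, P1:I, P2:M(38) | bus: BusRdX
[12] P2: store L0 := 55 | P0:I, P1:I, P2:M(55) | bus: BusRdX
[13] P1: store L4 := 26 | P0:I, P1:M(26), P2:I | bus: none
[14] P2: load  L4 | P0:I, P1:S(26), P2:S(26) | bus: BusRd,Flush
[15] P1: load  L0 | P0:I, P1:S(55), P2:S(55) | bus: BusRd,Flush
[16] P2: load  L1 | P0:I, P1:I, P2:M(44) | bus: none
[17] P1: load  L4 | P0:I, P1:S(26), P2:S(26) | bus: none
[18] P0: load  L4 | P0:S(26), P1:S(26), P2:S(26) | bus: BusRd
[19] P1: store L1 := 53 | P0:I, P1:M(53), P2:I | bus: BusRdX,Flush
[20] P1: load  L5 | P0:I, P1:S(38), P2:S(38) | bus: BusRd,Flush

invalidations = 2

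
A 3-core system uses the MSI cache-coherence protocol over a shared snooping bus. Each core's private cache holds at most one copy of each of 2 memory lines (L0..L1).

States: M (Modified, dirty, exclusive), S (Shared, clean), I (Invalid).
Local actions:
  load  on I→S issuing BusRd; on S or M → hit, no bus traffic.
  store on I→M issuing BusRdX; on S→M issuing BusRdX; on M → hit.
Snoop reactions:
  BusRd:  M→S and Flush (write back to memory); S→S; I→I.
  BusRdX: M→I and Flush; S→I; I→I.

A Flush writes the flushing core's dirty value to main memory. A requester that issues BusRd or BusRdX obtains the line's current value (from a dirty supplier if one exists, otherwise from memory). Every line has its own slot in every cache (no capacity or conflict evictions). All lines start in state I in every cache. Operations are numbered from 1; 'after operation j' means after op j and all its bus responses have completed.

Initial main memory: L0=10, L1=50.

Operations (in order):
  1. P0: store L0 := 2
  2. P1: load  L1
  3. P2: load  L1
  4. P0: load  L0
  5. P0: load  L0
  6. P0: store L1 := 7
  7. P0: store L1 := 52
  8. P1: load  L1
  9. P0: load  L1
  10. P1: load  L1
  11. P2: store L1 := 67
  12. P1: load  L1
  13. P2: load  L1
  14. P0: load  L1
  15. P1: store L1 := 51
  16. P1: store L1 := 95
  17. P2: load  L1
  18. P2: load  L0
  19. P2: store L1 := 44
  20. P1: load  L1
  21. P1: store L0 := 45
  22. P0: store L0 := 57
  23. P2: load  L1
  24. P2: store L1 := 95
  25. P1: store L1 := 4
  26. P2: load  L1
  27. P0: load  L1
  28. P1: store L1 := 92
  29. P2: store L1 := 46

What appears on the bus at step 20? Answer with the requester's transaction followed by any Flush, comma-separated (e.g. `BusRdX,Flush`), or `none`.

step 1: P0: store L0 := 2  ⟶  MII  (L0)  txn=BusRdX  M[L0]=10
step 2: P1: load  L1  ⟶  ISI  (L1)  txn=BusRd  M[L1]=50
step 3: P2: load  L1  ⟶  ISS  (L1)  txn=BusRd  M[L1]=50
step 4: P0: load  L0  ⟶  MII  (L0)  txn=∅  M[L0]=10
step 5: P0: load  L0  ⟶  MII  (L0)  txn=∅  M[L0]=10
step 6: P0: store L1 := 7  ⟶  MII  (L1)  txn=BusRdX  M[L1]=50
step 7: P0: store L1 := 52  ⟶  MII  (L1)  txn=∅  M[L1]=50
step 8: P1: load  L1  ⟶  SSI  (L1)  txn=BusRd+Flush  M[L1]=52
step 9: P0: load  L1  ⟶  SSI  (L1)  txn=∅  M[L1]=52
step 10: P1: load  L1  ⟶  SSI  (L1)  txn=∅  M[L1]=52
step 11: P2: store L1 := 67  ⟶  IIM  (L1)  txn=BusRdX  M[L1]=52
step 12: P1: load  L1  ⟶  ISS  (L1)  txn=BusRd+Flush  M[L1]=67
step 13: P2: load  L1  ⟶  ISS  (L1)  txn=∅  M[L1]=67
step 14: P0: load  L1  ⟶  SSS  (L1)  txn=BusRd  M[L1]=67
step 15: P1: store L1 := 51  ⟶  IMI  (L1)  txn=BusRdX  M[L1]=67
step 16: P1: store L1 := 95  ⟶  IMI  (L1)  txn=∅  M[L1]=67
step 17: P2: load  L1  ⟶  ISS  (L1)  txn=BusRd+Flush  M[L1]=95
step 18: P2: load  L0  ⟶  SIS  (L0)  txn=BusRd+Flush  M[L0]=2
step 19: P2: store L1 := 44  ⟶  IIM  (L1)  txn=BusRdX  M[L1]=95
step 20: P1: load  L1  ⟶  ISS  (L1)  txn=BusRd+Flush  M[L1]=44
step 21: P1: store L0 := 45  ⟶  IMI  (L0)  txn=BusRdX  M[L0]=2
step 22: P0: store L0 := 57  ⟶  MII  (L0)  txn=BusRdX+Flush  M[L0]=45
step 23: P2: load  L1  ⟶  ISS  (L1)  txn=∅  M[L1]=44
step 24: P2: store L1 := 95  ⟶  IIM  (L1)  txn=BusRdX  M[L1]=44
step 25: P1: store L1 := 4  ⟶  IMI  (L1)  txn=BusRdX+Flush  M[L1]=95
step 26: P2: load  L1  ⟶  ISS  (L1)  txn=BusRd+Flush  M[L1]=4
step 27: P0: load  L1  ⟶  SSS  (L1)  txn=BusRd  M[L1]=4
step 28: P1: store L1 := 92  ⟶  IMI  (L1)  txn=BusRdX  M[L1]=4
step 29: P2: store L1 := 46  ⟶  IIM  (L1)  txn=BusRdX+Flush  M[L1]=92

bus = BusRd,Flush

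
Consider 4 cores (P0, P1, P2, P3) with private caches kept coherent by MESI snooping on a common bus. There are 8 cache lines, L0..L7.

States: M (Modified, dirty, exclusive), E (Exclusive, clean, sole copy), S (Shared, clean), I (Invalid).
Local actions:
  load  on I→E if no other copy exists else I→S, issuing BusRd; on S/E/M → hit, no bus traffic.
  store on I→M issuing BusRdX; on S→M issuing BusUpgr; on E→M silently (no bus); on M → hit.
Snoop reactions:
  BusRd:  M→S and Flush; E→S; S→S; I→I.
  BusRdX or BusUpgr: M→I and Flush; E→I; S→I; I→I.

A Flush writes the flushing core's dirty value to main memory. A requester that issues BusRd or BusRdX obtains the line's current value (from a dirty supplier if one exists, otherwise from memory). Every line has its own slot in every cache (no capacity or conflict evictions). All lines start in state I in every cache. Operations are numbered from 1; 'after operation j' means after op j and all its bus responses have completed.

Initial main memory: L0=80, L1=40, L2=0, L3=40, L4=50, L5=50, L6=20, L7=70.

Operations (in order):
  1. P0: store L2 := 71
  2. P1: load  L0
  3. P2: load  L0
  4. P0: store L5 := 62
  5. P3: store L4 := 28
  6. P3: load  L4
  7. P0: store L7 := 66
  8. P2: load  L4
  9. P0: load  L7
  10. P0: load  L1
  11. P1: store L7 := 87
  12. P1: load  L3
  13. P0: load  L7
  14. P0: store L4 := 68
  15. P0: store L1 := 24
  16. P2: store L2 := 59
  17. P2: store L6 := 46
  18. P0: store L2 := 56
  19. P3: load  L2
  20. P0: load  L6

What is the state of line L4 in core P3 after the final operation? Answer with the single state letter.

state = I

step 1: P0: store L2 := 71  ⟶  MIII  (L2)  txn=BusRdX  M[L2]=0
step 2: P1: load  L0  ⟶  IEII  (L0)  txn=BusRd  M[L0]=80
step 3: P2: load  L0  ⟶  ISSI  (L0)  txn=BusRd  M[L0]=80
step 4: P0: store L5 := 62  ⟶  MIII  (L5)  txn=BusRdX  M[L5]=50
step 5: P3: store L4 := 28  ⟶  IIIM  (L4)  txn=BusRdX  M[L4]=50
step 6: P3: load  L4  ⟶  IIIM  (L4)  txn=∅  M[L4]=50
step 7: P0: store L7 := 66  ⟶  MIII  (L7)  txn=BusRdX  M[L7]=70
step 8: P2: load  L4  ⟶  IISS  (L4)  txn=BusRd+Flush  M[L4]=28
step 9: P0: load  L7  ⟶  MIII  (L7)  txn=∅  M[L7]=70
step 10: P0: load  L1  ⟶  EIII  (L1)  txn=BusRd  M[L1]=40
step 11: P1: store L7 := 87  ⟶  IMII  (L7)  txn=BusRdX+Flush  M[L7]=66
step 12: P1: load  L3  ⟶  IEII  (L3)  txn=BusRd  M[L3]=40
step 13: P0: load  L7  ⟶  SSII  (L7)  txn=BusRd+Flush  M[L7]=87
step 14: P0: store L4 := 68  ⟶  MIII  (L4)  txn=BusRdX  M[L4]=28
step 15: P0: store L1 := 24  ⟶  MIII  (L1)  txn=∅  M[L1]=40
step 16: P2: store L2 := 59  ⟶  IIMI  (L2)  txn=BusRdX+Flush  M[L2]=71
step 17: P2: store L6 := 46  ⟶  IIMI  (L6)  txn=BusRdX  M[L6]=20
step 18: P0: store L2 := 56  ⟶  MIII  (L2)  txn=BusRdX+Flush  M[L2]=59
step 19: P3: load  L2  ⟶  SIIS  (L2)  txn=BusRd+Flush  M[L2]=56
step 20: P0: load  L6  ⟶  SISI  (L6)  txn=BusRd+Flush  M[L6]=46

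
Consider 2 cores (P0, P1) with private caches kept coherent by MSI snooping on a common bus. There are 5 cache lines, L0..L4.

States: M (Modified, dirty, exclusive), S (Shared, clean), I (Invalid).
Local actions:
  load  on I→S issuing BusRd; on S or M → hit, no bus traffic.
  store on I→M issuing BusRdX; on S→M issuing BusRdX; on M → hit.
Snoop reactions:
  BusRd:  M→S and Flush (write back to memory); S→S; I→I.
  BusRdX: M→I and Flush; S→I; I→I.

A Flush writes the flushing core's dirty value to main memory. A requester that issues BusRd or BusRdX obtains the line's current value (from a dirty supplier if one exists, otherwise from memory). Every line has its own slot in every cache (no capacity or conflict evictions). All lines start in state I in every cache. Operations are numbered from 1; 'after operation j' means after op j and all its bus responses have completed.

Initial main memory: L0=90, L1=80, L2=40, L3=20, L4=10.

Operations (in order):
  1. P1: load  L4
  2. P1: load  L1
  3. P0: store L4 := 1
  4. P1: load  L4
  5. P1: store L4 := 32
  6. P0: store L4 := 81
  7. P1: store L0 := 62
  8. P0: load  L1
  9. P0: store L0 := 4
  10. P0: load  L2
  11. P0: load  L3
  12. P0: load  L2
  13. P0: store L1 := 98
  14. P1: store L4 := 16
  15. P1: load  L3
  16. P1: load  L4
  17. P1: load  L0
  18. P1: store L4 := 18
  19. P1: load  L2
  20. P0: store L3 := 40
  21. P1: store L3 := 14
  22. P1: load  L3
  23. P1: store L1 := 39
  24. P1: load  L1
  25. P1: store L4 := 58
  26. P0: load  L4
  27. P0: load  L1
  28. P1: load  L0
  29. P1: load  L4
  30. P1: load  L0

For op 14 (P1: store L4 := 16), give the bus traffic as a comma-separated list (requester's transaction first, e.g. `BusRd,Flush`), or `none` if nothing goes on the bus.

[1] P1: load  L4 | P0:I, P1:S(10) | bus: BusRd
[2] P1: load  L1 | P0:I, P1:S(80) | bus: BusRd
[3] P0: store L4 := 1 | P0:M(1), P1:I | bus: BusRdX
[4] P1: load  L4 | P0:S(1), P1:S(1) | bus: BusRd,Flush
[5] P1: store L4 := 32 | P0:I, P1:M(32) | bus: BusRdX
[6] P0: store L4 := 81 | P0:M(81), P1:I | bus: BusRdX,Flush
[7] P1: store L0 := 62 | P0:I, P1:M(62) | bus: BusRdX
[8] P0: load  L1 | P0:S(80), P1:S(80) | bus: BusRd
[9] P0: store L0 := 4 | P0:M(4), P1:I | bus: BusRdX,Flush
[10] P0: load  L2 | P0:S(40), P1:I | bus: BusRd
[11] P0: load  L3 | P0:S(20), P1:I | bus: BusRd
[12] P0: load  L2 | P0:S(40), P1:I | bus: none
[13] P0: store L1 := 98 | P0:M(98), P1:I | bus: BusRdX
[14] P1: store L4 := 16 | P0:I, P1:M(16) | bus: BusRdX,Flush
[15] P1: load  L3 | P0:S(20), P1:S(20) | bus: BusRd
[16] P1: load  L4 | P0:I, P1:M(16) | bus: none
[17] P1: load  L0 | P0:S(4), P1:S(4) | bus: BusRd,Flush
[18] P1: store L4 := 18 | P0:I, P1:M(18) | bus: none
[19] P1: load  L2 | P0:S(40), P1:S(40) | bus: BusRd
[20] P0: store L3 := 40 | P0:M(40), P1:I | bus: BusRdX
[21] P1: store L3 := 14 | P0:I, P1:M(14) | bus: BusRdX,Flush
[22] P1: load  L3 | P0:I, P1:M(14) | bus: none
[23] P1: store L1 := 39 | P0:I, P1:M(39) | bus: BusRdX,Flush
[24] P1: load  L1 | P0:I, P1:M(39) | bus: none
[25] P1: store L4 := 58 | P0:I, P1:M(58) | bus: none
[26] P0: load  L4 | P0:S(58), P1:S(58) | bus: BusRd,Flush
[27] P0: load  L1 | P0:S(39), P1:S(39) | bus: BusRd,Flush
[28] P1: load  L0 | P0:S(4), P1:S(4) | bus: none
[29] P1: load  L4 | P0:S(58), P1:S(58) | bus: none
[30] P1: load  L0 | P0:S(4), P1:S(4) | bus: none

bus = BusRdX,Flush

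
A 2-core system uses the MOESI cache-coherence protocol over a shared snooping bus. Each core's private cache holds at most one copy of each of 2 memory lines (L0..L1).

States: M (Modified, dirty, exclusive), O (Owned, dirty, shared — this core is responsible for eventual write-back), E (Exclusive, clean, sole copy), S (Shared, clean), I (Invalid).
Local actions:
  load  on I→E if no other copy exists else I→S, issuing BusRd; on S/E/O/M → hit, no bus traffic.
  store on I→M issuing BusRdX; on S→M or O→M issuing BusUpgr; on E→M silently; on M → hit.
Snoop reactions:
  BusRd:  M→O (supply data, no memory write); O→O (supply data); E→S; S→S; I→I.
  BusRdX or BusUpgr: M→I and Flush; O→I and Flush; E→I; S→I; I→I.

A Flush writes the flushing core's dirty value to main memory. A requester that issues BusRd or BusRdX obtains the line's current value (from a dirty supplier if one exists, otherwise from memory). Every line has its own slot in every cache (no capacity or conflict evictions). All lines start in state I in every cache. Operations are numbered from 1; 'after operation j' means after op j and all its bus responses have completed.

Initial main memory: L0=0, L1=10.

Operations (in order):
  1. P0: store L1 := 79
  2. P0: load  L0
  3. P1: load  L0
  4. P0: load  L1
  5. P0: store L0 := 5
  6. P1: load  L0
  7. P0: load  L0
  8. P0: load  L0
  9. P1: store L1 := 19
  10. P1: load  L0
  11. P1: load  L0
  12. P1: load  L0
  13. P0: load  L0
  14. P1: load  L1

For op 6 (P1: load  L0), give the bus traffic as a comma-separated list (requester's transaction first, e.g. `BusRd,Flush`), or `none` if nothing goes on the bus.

bus = BusRd

[1] P0: store L1 := 79 | P0:M(79), P1:I | bus: BusRdX
[2] P0: load  L0 | P0:E(0), P1:I | bus: BusRd
[3] P1: load  L0 | P0:S(0), P1:S(0) | bus: BusRd
[4] P0: load  L1 | P0:M(79), P1:I | bus: none
[5] P0: store L0 := 5 | P0:M(5), P1:I | bus: BusUpgr
[6] P1: load  L0 | P0:O(5), P1:S(5) | bus: BusRd
[7] P0: load  L0 | P0:O(5), P1:S(5) | bus: none
[8] P0: load  L0 | P0:O(5), P1:S(5) | bus: none
[9] P1: store L1 := 19 | P0:I, P1:M(19) | bus: BusRdX,Flush
[10] P1: load  L0 | P0:O(5), P1:S(5) | bus: none
[11] P1: load  L0 | P0:O(5), P1:S(5) | bus: none
[12] P1: load  L0 | P0:O(5), P1:S(5) | bus: none
[13] P0: load  L0 | P0:O(5), P1:S(5) | bus: none
[14] P1: load  L1 | P0:I, P1:M(19) | bus: none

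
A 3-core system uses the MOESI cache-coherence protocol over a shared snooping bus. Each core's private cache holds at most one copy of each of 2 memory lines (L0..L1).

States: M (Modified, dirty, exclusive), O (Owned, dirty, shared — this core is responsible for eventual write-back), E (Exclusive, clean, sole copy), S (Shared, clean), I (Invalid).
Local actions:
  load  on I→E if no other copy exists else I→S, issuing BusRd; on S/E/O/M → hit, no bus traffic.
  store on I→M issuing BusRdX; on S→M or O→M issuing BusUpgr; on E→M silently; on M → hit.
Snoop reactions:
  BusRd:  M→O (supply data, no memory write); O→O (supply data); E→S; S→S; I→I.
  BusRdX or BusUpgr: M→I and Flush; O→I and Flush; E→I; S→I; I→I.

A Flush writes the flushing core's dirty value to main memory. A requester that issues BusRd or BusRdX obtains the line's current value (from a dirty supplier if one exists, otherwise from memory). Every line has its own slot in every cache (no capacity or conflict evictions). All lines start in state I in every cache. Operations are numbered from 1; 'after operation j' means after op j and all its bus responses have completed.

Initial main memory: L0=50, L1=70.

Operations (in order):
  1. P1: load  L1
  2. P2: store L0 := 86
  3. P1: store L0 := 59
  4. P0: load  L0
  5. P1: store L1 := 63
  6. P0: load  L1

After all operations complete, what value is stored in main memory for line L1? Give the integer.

memory[L1] = 70

[1] P1: load  L1 | P0:I, P1:E(70), P2:I | bus: BusRd
[2] P2: store L0 := 86 | P0:I, P1:I, P2:M(86) | bus: BusRdX
[3] P1: store L0 := 59 | P0:I, P1:M(59), P2:I | bus: BusRdX,Flush
[4] P0: load  L0 | P0:S(59), P1:O(59), P2:I | bus: BusRd
[5] P1: store L1 := 63 | P0:I, P1:M(63), P2:I | bus: none
[6] P0: load  L1 | P0:S(63), P1:O(63), P2:I | bus: BusRd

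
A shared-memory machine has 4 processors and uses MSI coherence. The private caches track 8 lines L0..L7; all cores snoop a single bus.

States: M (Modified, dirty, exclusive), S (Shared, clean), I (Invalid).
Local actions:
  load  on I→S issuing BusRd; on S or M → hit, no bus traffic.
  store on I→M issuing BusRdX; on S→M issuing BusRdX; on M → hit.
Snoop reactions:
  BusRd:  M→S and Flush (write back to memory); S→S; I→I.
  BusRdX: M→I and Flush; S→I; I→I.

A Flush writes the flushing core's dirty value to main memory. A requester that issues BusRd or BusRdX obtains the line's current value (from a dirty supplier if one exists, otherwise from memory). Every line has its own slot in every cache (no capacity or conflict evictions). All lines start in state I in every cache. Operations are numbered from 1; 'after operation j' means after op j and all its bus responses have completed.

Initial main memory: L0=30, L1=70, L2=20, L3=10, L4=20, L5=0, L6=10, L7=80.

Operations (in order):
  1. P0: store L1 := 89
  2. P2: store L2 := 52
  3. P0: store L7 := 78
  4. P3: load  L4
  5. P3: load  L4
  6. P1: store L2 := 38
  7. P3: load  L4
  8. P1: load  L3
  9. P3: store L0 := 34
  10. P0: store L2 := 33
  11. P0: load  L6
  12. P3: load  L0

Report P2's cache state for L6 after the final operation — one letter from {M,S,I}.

state = I

[1] P0: store L1 := 89 | P0:M(89), P1:I, P2:I, P3:I | bus: BusRdX
[2] P2: store L2 := 52 | P0:I, P1:I, P2:M(52), P3:I | bus: BusRdX
[3] P0: store L7 := 78 | P0:M(78), P1:I, P2:I, P3:I | bus: BusRdX
[4] P3: load  L4 | P0:I, P1:I, P2:I, P3:S(20) | bus: BusRd
[5] P3: load  L4 | P0:I, P1:I, P2:I, P3:S(20) | bus: none
[6] P1: store L2 := 38 | P0:I, P1:M(38), P2:I, P3:I | bus: BusRdX,Flush
[7] P3: load  L4 | P0:I, P1:I, P2:I, P3:S(20) | bus: none
[8] P1: load  L3 | P0:I, P1:S(10), P2:I, P3:I | bus: BusRd
[9] P3: store L0 := 34 | P0:I, P1:I, P2:I, P3:M(34) | bus: BusRdX
[10] P0: store L2 := 33 | P0:M(33), P1:I, P2:I, P3:I | bus: BusRdX,Flush
[11] P0: load  L6 | P0:S(10), P1:I, P2:I, P3:I | bus: BusRd
[12] P3: load  L0 | P0:I, P1:I, P2:I, P3:M(34) | bus: none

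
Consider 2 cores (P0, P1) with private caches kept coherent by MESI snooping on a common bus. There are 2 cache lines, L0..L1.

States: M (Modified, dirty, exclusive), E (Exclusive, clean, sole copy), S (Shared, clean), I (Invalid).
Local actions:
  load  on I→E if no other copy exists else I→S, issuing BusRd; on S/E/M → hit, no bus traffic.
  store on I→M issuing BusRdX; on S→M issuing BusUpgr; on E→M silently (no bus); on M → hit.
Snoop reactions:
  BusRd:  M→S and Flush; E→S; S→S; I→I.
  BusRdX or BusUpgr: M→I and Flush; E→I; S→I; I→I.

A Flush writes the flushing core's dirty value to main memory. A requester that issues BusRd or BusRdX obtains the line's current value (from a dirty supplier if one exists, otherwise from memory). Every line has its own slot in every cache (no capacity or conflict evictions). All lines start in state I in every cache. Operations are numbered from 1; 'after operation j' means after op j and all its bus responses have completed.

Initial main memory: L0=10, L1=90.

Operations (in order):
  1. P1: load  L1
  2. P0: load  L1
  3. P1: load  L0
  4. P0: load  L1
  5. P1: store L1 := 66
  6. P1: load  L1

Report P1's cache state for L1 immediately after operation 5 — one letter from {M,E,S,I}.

  op1 P1: load  L1 → I/E on L1; bus BusRd; mem=90
  op2 P0: load  L1 → S/S on L1; bus BusRd; mem=90
  op3 P1: load  L0 → I/E on L0; bus BusRd; mem=10
  op4 P0: load  L1 → S/S on L1; bus (none); mem=90
  op5 P1: store L1 := 66 → I/M on L1; bus BusUpgr; mem=90
  op6 P1: load  L1 → I/M on L1; bus (none); mem=90

state = M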